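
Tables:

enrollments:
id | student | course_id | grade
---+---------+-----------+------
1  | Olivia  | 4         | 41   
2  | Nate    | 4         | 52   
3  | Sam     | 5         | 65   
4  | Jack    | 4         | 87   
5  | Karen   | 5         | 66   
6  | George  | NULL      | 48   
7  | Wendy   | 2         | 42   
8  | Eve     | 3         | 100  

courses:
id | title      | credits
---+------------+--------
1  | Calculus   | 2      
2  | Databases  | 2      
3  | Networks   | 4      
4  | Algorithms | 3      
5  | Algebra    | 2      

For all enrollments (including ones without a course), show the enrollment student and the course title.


LEFT JOIN keeps every row from enrollments (the left table); where course_id has no match in courses, the course columns become NULL. Walk through each enrollment:
  - enrollment 1 (Olivia): course_id=4 -> matches Algorithms
  - enrollment 2 (Nate): course_id=4 -> matches Algorithms
  - enrollment 3 (Sam): course_id=5 -> matches Algebra
  - enrollment 4 (Jack): course_id=4 -> matches Algorithms
  - enrollment 5 (Karen): course_id=5 -> matches Algebra
  - enrollment 6 (George): course_id=NULL, no match -> kept with NULL
  - enrollment 7 (Wendy): course_id=2 -> matches Databases
  - enrollment 8 (Eve): course_id=3 -> matches Networks
All 8 rows appear; 1 has NULL course.

SQL:
SELECT a.student, b.title AS course
FROM enrollments a
LEFT JOIN courses b ON a.course_id = b.id

Result:
student | course    
--------+-----------
Olivia  | Algorithms
Nate    | Algorithms
Sam     | Algebra   
Jack    | Algorithms
Karen   | Algebra   
George  | NULL      
Wendy   | Databases 
Eve     | Networks  


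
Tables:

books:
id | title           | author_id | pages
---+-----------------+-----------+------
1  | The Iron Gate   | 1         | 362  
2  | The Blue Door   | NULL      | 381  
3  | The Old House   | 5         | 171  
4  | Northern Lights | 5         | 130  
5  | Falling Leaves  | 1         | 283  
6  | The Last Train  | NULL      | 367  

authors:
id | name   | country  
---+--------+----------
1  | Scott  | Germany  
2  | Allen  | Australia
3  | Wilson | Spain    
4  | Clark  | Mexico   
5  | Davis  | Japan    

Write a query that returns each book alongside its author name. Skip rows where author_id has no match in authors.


INNER JOIN keeps only books rows whose author_id matches an id in authors. Walk through each book:
  - book 1 (The Iron Gate): author_id=1 -> matches Scott
  - book 2 (The Blue Door): author_id=NULL, no match -> dropped
  - book 3 (The Old House): author_id=5 -> matches Davis
  - book 4 (Northern Lights): author_id=5 -> matches Davis
  - book 5 (Falling Leaves): author_id=1 -> matches Scott
  - book 6 (The Last Train): author_id=NULL, no match -> dropped
So 2 of 6 rows are dropped.

SQL:
SELECT a.title, b.name AS author
FROM books a
INNER JOIN authors b ON a.author_id = b.id

Result:
title           | author
----------------+-------
The Iron Gate   | Scott 
The Old House   | Davis 
Northern Lights | Davis 
Falling Leaves  | Scott 


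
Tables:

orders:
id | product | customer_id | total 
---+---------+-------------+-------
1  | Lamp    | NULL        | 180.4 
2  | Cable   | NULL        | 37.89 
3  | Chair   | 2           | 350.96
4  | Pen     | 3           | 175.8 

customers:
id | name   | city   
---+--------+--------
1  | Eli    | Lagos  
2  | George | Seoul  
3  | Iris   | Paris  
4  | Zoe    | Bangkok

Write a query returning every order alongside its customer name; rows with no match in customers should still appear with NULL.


LEFT JOIN keeps every row from orders (the left table); where customer_id has no match in customers, the customer columns become NULL. Walk through each order:
  - order 1 (Lamp): customer_id=NULL, no match -> kept with NULL
  - order 2 (Cable): customer_id=NULL, no match -> kept with NULL
  - order 3 (Chair): customer_id=2 -> matches George
  - order 4 (Pen): customer_id=3 -> matches Iris
All 4 rows appear; 2 have NULL customer.

SQL:
SELECT a.product, b.name AS customer
FROM orders a
LEFT JOIN customers b ON a.customer_id = b.id

Result:
product | customer
--------+---------
Lamp    | NULL    
Cable   | NULL    
Chair   | George  
Pen     | Iris    


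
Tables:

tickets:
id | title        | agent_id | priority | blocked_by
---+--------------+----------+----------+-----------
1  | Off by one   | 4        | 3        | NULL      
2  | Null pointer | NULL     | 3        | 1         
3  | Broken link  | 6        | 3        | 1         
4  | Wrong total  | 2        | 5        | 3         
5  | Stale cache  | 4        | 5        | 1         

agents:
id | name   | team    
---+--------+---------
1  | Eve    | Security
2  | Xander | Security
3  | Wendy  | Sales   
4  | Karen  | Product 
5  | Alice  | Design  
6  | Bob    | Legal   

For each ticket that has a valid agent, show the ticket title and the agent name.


INNER JOIN keeps only tickets rows whose agent_id matches an id in agents. Walk through each ticket:
  - ticket 1 (Off by one): agent_id=4 -> matches Karen
  - ticket 2 (Null pointer): agent_id=NULL, no match -> dropped
  - ticket 3 (Broken link): agent_id=6 -> matches Bob
  - ticket 4 (Wrong total): agent_id=2 -> matches Xander
  - ticket 5 (Stale cache): agent_id=4 -> matches Karen
So 1 of 5 rows is dropped.

SQL:
SELECT a.title, b.name AS agent
FROM tickets a
INNER JOIN agents b ON a.agent_id = b.id

Result:
title       | agent 
------------+-------
Off by one  | Karen 
Broken link | Bob   
Wrong total | Xander
Stale cache | Karen 


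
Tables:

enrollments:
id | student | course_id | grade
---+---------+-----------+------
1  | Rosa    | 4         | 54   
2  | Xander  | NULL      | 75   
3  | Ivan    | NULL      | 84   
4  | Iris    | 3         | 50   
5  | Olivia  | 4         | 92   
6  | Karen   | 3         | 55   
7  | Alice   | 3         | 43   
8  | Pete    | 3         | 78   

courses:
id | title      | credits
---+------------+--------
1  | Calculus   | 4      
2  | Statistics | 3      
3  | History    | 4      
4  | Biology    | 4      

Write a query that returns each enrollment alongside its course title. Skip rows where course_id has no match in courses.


INNER JOIN keeps only enrollments rows whose course_id matches an id in courses. Walk through each enrollment:
  - enrollment 1 (Rosa): course_id=4 -> matches Biology
  - enrollment 2 (Xander): course_id=NULL, no match -> dropped
  - enrollment 3 (Ivan): course_id=NULL, no match -> dropped
  - enrollment 4 (Iris): course_id=3 -> matches History
  - enrollment 5 (Olivia): course_id=4 -> matches Biology
  - enrollment 6 (Karen): course_id=3 -> matches History
  - enrollment 7 (Alice): course_id=3 -> matches History
  - enrollment 8 (Pete): course_id=3 -> matches History
So 2 of 8 rows are dropped.

SQL:
SELECT a.student, b.title AS course
FROM enrollments a
INNER JOIN courses b ON a.course_id = b.id

Result:
student | course 
--------+--------
Rosa    | Biology
Iris    | History
Olivia  | Biology
Karen   | History
Alice   | History
Pete    | History


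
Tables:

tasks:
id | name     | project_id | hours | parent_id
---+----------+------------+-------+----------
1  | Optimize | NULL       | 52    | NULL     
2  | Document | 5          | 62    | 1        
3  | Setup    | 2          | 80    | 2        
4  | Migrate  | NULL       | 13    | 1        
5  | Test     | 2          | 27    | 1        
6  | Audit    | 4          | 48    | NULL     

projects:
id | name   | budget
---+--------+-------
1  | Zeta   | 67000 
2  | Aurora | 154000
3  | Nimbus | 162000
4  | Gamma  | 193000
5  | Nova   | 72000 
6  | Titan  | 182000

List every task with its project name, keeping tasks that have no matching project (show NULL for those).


LEFT JOIN keeps every row from tasks (the left table); where project_id has no match in projects, the project columns become NULL. Walk through each task:
  - task 1 (Optimize): project_id=NULL, no match -> kept with NULL
  - task 2 (Document): project_id=5 -> matches Nova
  - task 3 (Setup): project_id=2 -> matches Aurora
  - task 4 (Migrate): project_id=NULL, no match -> kept with NULL
  - task 5 (Test): project_id=2 -> matches Aurora
  - task 6 (Audit): project_id=4 -> matches Gamma
All 6 rows appear; 2 have NULL project.

SQL:
SELECT a.name, b.name AS project
FROM tasks a
LEFT JOIN projects b ON a.project_id = b.id

Result:
name     | project
---------+--------
Optimize | NULL   
Document | Nova   
Setup    | Aurora 
Migrate  | NULL   
Test     | Aurora 
Audit    | Gamma  


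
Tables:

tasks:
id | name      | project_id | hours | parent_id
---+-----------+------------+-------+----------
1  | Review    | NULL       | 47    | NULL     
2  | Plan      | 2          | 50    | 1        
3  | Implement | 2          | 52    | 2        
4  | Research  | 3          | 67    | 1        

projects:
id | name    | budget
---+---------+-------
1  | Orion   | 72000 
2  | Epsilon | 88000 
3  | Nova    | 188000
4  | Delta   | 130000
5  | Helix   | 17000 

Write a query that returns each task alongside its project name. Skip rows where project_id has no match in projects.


INNER JOIN keeps only tasks rows whose project_id matches an id in projects. Walk through each task:
  - task 1 (Review): project_id=NULL, no match -> dropped
  - task 2 (Plan): project_id=2 -> matches Epsilon
  - task 3 (Implement): project_id=2 -> matches Epsilon
  - task 4 (Research): project_id=3 -> matches Nova
So 1 of 4 rows is dropped.

SQL:
SELECT a.name, b.name AS project
FROM tasks a
INNER JOIN projects b ON a.project_id = b.id

Result:
name      | project
----------+--------
Plan      | Epsilon
Implement | Epsilon
Research  | Nova   


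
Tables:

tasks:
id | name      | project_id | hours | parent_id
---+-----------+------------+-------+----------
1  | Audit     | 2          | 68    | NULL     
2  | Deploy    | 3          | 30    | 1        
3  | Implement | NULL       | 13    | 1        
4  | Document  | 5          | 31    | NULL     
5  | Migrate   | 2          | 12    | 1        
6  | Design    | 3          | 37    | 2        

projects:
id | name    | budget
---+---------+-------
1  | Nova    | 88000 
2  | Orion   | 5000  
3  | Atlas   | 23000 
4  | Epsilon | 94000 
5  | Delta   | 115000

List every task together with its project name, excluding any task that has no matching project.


INNER JOIN keeps only tasks rows whose project_id matches an id in projects. Walk through each task:
  - task 1 (Audit): project_id=2 -> matches Orion
  - task 2 (Deploy): project_id=3 -> matches Atlas
  - task 3 (Implement): project_id=NULL, no match -> dropped
  - task 4 (Document): project_id=5 -> matches Delta
  - task 5 (Migrate): project_id=2 -> matches Orion
  - task 6 (Design): project_id=3 -> matches Atlas
So 1 of 6 rows is dropped.

SQL:
SELECT a.name, b.name AS project
FROM tasks a
INNER JOIN projects b ON a.project_id = b.id

Result:
name     | project
---------+--------
Audit    | Orion  
Deploy   | Atlas  
Document | Delta  
Migrate  | Orion  
Design   | Atlas  


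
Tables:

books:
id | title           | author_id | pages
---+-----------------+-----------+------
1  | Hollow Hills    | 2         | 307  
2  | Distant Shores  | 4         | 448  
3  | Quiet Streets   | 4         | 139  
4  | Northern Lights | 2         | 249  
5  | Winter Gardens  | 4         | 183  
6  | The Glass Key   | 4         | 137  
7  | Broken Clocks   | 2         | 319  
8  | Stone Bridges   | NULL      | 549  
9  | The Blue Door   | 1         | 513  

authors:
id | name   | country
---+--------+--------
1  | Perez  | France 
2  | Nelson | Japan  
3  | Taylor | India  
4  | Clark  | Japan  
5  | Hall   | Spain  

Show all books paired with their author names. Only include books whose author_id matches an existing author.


INNER JOIN keeps only books rows whose author_id matches an id in authors. Walk through each book:
  - book 1 (Hollow Hills): author_id=2 -> matches Nelson
  - book 2 (Distant Shores): author_id=4 -> matches Clark
  - book 3 (Quiet Streets): author_id=4 -> matches Clark
  - book 4 (Northern Lights): author_id=2 -> matches Nelson
  - book 5 (Winter Gardens): author_id=4 -> matches Clark
  - book 6 (The Glass Key): author_id=4 -> matches Clark
  - book 7 (Broken Clocks): author_id=2 -> matches Nelson
  - book 8 (Stone Bridges): author_id=NULL, no match -> dropped
  - book 9 (The Blue Door): author_id=1 -> matches Perez
So 1 of 9 rows is dropped.

SQL:
SELECT a.title, b.name AS author
FROM books a
INNER JOIN authors b ON a.author_id = b.id

Result:
title           | author
----------------+-------
Hollow Hills    | Nelson
Distant Shores  | Clark 
Quiet Streets   | Clark 
Northern Lights | Nelson
Winter Gardens  | Clark 
The Glass Key   | Clark 
Broken Clocks   | Nelson
The Blue Door   | Perez 


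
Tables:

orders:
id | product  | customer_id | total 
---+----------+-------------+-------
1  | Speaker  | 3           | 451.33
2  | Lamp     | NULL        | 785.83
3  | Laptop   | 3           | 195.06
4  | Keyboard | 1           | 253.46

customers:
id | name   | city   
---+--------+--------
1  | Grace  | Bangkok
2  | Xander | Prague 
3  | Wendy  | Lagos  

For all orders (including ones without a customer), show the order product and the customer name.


LEFT JOIN keeps every row from orders (the left table); where customer_id has no match in customers, the customer columns become NULL. Walk through each order:
  - order 1 (Speaker): customer_id=3 -> matches Wendy
  - order 2 (Lamp): customer_id=NULL, no match -> kept with NULL
  - order 3 (Laptop): customer_id=3 -> matches Wendy
  - order 4 (Keyboard): customer_id=1 -> matches Grace
All 4 rows appear; 1 has NULL customer.

SQL:
SELECT a.product, b.name AS customer
FROM orders a
LEFT JOIN customers b ON a.customer_id = b.id

Result:
product  | customer
---------+---------
Speaker  | Wendy   
Lamp     | NULL    
Laptop   | Wendy   
Keyboard | Grace   


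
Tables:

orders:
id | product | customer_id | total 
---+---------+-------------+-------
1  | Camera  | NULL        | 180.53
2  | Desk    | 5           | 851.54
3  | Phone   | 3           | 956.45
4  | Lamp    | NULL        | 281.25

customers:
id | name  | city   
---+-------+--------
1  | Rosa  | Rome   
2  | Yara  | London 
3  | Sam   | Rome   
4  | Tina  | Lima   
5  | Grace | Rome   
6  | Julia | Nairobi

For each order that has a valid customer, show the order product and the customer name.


INNER JOIN keeps only orders rows whose customer_id matches an id in customers. Walk through each order:
  - order 1 (Camera): customer_id=NULL, no match -> dropped
  - order 2 (Desk): customer_id=5 -> matches Grace
  - order 3 (Phone): customer_id=3 -> matches Sam
  - order 4 (Lamp): customer_id=NULL, no match -> dropped
So 2 of 4 rows are dropped.

SQL:
SELECT a.product, b.name AS customer
FROM orders a
INNER JOIN customers b ON a.customer_id = b.id

Result:
product | customer
--------+---------
Desk    | Grace   
Phone   | Sam     


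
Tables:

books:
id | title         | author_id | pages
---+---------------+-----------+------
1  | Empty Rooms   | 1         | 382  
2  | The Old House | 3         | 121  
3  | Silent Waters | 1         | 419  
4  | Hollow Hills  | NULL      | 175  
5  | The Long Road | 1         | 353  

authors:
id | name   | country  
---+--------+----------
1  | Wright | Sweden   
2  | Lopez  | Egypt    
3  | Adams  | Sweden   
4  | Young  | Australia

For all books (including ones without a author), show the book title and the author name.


LEFT JOIN keeps every row from books (the left table); where author_id has no match in authors, the author columns become NULL. Walk through each book:
  - book 1 (Empty Rooms): author_id=1 -> matches Wright
  - book 2 (The Old House): author_id=3 -> matches Adams
  - book 3 (Silent Waters): author_id=1 -> matches Wright
  - book 4 (Hollow Hills): author_id=NULL, no match -> kept with NULL
  - book 5 (The Long Road): author_id=1 -> matches Wright
All 5 rows appear; 1 has NULL author.

SQL:
SELECT a.title, b.name AS author
FROM books a
LEFT JOIN authors b ON a.author_id = b.id

Result:
title         | author
--------------+-------
Empty Rooms   | Wright
The Old House | Adams 
Silent Waters | Wright
Hollow Hills  | NULL  
The Long Road | Wright


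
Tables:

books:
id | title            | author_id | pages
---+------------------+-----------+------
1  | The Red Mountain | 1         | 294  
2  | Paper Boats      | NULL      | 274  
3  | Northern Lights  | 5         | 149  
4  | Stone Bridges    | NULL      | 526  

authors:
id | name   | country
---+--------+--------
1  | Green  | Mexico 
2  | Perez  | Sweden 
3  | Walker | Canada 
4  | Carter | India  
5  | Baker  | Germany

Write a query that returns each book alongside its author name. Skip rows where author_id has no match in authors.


INNER JOIN keeps only books rows whose author_id matches an id in authors. Walk through each book:
  - book 1 (The Red Mountain): author_id=1 -> matches Green
  - book 2 (Paper Boats): author_id=NULL, no match -> dropped
  - book 3 (Northern Lights): author_id=5 -> matches Baker
  - book 4 (Stone Bridges): author_id=NULL, no match -> dropped
So 2 of 4 rows are dropped.

SQL:
SELECT a.title, b.name AS author
FROM books a
INNER JOIN authors b ON a.author_id = b.id

Result:
title            | author
-----------------+-------
The Red Mountain | Green 
Northern Lights  | Baker 


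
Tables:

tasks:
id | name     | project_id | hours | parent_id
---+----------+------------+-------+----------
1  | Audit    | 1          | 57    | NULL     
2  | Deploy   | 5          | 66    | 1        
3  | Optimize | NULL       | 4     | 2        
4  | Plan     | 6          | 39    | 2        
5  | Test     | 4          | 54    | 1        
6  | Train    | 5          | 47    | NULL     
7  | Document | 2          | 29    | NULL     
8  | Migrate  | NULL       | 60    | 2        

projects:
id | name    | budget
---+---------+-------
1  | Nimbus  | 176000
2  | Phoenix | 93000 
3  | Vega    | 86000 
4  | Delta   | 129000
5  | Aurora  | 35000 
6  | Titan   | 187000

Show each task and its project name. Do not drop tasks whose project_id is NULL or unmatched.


LEFT JOIN keeps every row from tasks (the left table); where project_id has no match in projects, the project columns become NULL. Walk through each task:
  - task 1 (Audit): project_id=1 -> matches Nimbus
  - task 2 (Deploy): project_id=5 -> matches Aurora
  - task 3 (Optimize): project_id=NULL, no match -> kept with NULL
  - task 4 (Plan): project_id=6 -> matches Titan
  - task 5 (Test): project_id=4 -> matches Delta
  - task 6 (Train): project_id=5 -> matches Aurora
  - task 7 (Document): project_id=2 -> matches Phoenix
  - task 8 (Migrate): project_id=NULL, no match -> kept with NULL
All 8 rows appear; 2 have NULL project.

SQL:
SELECT a.name, b.name AS project
FROM tasks a
LEFT JOIN projects b ON a.project_id = b.id

Result:
name     | project
---------+--------
Audit    | Nimbus 
Deploy   | Aurora 
Optimize | NULL   
Plan     | Titan  
Test     | Delta  
Train    | Aurora 
Document | Phoenix
Migrate  | NULL   


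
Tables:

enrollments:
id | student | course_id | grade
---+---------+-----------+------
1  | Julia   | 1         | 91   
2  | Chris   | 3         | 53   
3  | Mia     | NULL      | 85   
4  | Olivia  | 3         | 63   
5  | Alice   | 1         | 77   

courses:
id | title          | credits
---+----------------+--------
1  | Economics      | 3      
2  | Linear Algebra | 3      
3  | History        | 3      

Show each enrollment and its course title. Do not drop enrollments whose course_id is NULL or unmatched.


LEFT JOIN keeps every row from enrollments (the left table); where course_id has no match in courses, the course columns become NULL. Walk through each enrollment:
  - enrollment 1 (Julia): course_id=1 -> matches Economics
  - enrollment 2 (Chris): course_id=3 -> matches History
  - enrollment 3 (Mia): course_id=NULL, no match -> kept with NULL
  - enrollment 4 (Olivia): course_id=3 -> matches History
  - enrollment 5 (Alice): course_id=1 -> matches Economics
All 5 rows appear; 1 has NULL course.

SQL:
SELECT a.student, b.title AS course
FROM enrollments a
LEFT JOIN courses b ON a.course_id = b.id

Result:
student | course   
--------+----------
Julia   | Economics
Chris   | History  
Mia     | NULL     
Olivia  | History  
Alice   | Economics


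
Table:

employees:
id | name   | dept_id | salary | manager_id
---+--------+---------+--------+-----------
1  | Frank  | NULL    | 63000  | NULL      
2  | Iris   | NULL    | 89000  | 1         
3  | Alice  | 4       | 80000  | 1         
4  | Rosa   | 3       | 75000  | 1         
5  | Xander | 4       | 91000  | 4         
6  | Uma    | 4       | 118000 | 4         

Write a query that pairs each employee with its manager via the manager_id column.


This is a self-join: employees is joined to a second copy of itself, matching each row's manager_id to another row's id. Use LEFT JOIN so rows with manager_id=NULL are kept.
  - employee 1 (Frank): manager_id=NULL -> NULL
  - employee 2 (Iris): manager_id=1 -> Frank
  - employee 3 (Alice): manager_id=1 -> Frank
  - employee 4 (Rosa): manager_id=1 -> Frank
  - employee 5 (Xander): manager_id=4 -> Rosa
  - employee 6 (Uma): manager_id=4 -> Rosa

SQL:
SELECT a.name AS item, b.name AS manager
FROM employees a
LEFT JOIN employees b ON a.manager_id = b.id

Result:
item   | manager
-------+--------
Frank  | NULL   
Iris   | Frank  
Alice  | Frank  
Rosa   | Frank  
Xander | Rosa   
Uma    | Rosa   


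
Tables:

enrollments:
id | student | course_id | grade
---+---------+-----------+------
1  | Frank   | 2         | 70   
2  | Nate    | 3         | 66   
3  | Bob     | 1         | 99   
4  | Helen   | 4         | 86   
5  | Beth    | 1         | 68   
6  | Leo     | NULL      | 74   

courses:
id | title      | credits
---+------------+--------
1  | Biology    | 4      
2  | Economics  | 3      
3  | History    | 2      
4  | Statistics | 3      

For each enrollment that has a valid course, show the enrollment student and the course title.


INNER JOIN keeps only enrollments rows whose course_id matches an id in courses. Walk through each enrollment:
  - enrollment 1 (Frank): course_id=2 -> matches Economics
  - enrollment 2 (Nate): course_id=3 -> matches History
  - enrollment 3 (Bob): course_id=1 -> matches Biology
  - enrollment 4 (Helen): course_id=4 -> matches Statistics
  - enrollment 5 (Beth): course_id=1 -> matches Biology
  - enrollment 6 (Leo): course_id=NULL, no match -> dropped
So 1 of 6 rows is dropped.

SQL:
SELECT a.student, b.title AS course
FROM enrollments a
INNER JOIN courses b ON a.course_id = b.id

Result:
student | course    
--------+-----------
Frank   | Economics 
Nate    | History   
Bob     | Biology   
Helen   | Statistics
Beth    | Biology   


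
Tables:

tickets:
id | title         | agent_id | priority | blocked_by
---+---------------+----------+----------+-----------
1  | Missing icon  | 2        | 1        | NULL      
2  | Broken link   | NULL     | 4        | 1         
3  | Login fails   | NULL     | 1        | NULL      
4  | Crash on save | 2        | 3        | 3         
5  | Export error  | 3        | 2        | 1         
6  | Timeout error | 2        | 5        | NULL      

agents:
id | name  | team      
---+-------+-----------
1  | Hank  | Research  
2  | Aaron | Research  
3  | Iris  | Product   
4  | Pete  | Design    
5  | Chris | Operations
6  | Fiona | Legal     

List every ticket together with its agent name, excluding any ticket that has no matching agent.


INNER JOIN keeps only tickets rows whose agent_id matches an id in agents. Walk through each ticket:
  - ticket 1 (Missing icon): agent_id=2 -> matches Aaron
  - ticket 2 (Broken link): agent_id=NULL, no match -> dropped
  - ticket 3 (Login fails): agent_id=NULL, no match -> dropped
  - ticket 4 (Crash on save): agent_id=2 -> matches Aaron
  - ticket 5 (Export error): agent_id=3 -> matches Iris
  - ticket 6 (Timeout error): agent_id=2 -> matches Aaron
So 2 of 6 rows are dropped.

SQL:
SELECT a.title, b.name AS agent
FROM tickets a
INNER JOIN agents b ON a.agent_id = b.id

Result:
title         | agent
--------------+------
Missing icon  | Aaron
Crash on save | Aaron
Export error  | Iris 
Timeout error | Aaron


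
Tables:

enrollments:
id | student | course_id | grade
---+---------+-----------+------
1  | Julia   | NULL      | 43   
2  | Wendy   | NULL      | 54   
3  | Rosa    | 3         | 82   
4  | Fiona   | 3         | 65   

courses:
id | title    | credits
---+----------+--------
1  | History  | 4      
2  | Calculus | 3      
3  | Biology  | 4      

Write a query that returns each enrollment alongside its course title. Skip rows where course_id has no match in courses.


INNER JOIN keeps only enrollments rows whose course_id matches an id in courses. Walk through each enrollment:
  - enrollment 1 (Julia): course_id=NULL, no match -> dropped
  - enrollment 2 (Wendy): course_id=NULL, no match -> dropped
  - enrollment 3 (Rosa): course_id=3 -> matches Biology
  - enrollment 4 (Fiona): course_id=3 -> matches Biology
So 2 of 4 rows are dropped.

SQL:
SELECT a.student, b.title AS course
FROM enrollments a
INNER JOIN courses b ON a.course_id = b.id

Result:
student | course 
--------+--------
Rosa    | Biology
Fiona   | Biology


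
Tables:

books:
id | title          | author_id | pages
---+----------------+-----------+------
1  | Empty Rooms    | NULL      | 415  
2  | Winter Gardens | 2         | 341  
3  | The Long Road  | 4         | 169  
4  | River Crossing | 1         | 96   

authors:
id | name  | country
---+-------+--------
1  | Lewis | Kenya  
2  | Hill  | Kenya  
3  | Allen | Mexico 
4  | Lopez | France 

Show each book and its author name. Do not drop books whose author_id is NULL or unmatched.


LEFT JOIN keeps every row from books (the left table); where author_id has no match in authors, the author columns become NULL. Walk through each book:
  - book 1 (Empty Rooms): author_id=NULL, no match -> kept with NULL
  - book 2 (Winter Gardens): author_id=2 -> matches Hill
  - book 3 (The Long Road): author_id=4 -> matches Lopez
  - book 4 (River Crossing): author_id=1 -> matches Lewis
All 4 rows appear; 1 has NULL author.

SQL:
SELECT a.title, b.name AS author
FROM books a
LEFT JOIN authors b ON a.author_id = b.id

Result:
title          | author
---------------+-------
Empty Rooms    | NULL  
Winter Gardens | Hill  
The Long Road  | Lopez 
River Crossing | Lewis 


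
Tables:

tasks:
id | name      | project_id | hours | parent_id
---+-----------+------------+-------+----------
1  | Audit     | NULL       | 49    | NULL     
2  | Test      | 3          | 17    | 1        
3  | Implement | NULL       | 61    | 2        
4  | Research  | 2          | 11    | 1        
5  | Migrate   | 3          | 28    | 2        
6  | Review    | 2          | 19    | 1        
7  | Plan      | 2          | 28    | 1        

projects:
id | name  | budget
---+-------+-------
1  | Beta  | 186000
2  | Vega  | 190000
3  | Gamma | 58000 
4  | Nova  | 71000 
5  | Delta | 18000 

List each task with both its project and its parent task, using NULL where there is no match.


Two LEFT JOINs from the same base table tasks: one to projects via project_id, one to tasks itself via parent_id. Both are LEFT so every task is preserved.
Match against projects:
  - task 1 (Audit): project_id=NULL, no match -> kept with NULL
  - task 2 (Test): project_id=3 -> matches Gamma
  - task 3 (Implement): project_id=NULL, no match -> kept with NULL
  - task 4 (Research): project_id=2 -> matches Vega
  - task 5 (Migrate): project_id=3 -> matches Gamma
  - task 6 (Review): project_id=2 -> matches Vega
  - task 7 (Plan): project_id=2 -> matches Vega
Match against tasks (self):
  - task 1 (Audit): parent_id=NULL -> NULL
  - task 2 (Test): parent_id=1 -> Audit
  - task 3 (Implement): parent_id=2 -> Test
  - task 4 (Research): parent_id=1 -> Audit
  - task 5 (Migrate): parent_id=2 -> Test
  - task 6 (Review): parent_id=1 -> Audit
  - task 7 (Plan): parent_id=1 -> Audit

SQL:
SELECT a.name, b.name AS project, c.name AS parent
FROM tasks a
LEFT JOIN projects b ON a.project_id = b.id
LEFT JOIN tasks c ON a.parent_id = c.id

Result:
name      | project | parent
----------+---------+-------
Audit     | NULL    | NULL  
Test      | Gamma   | Audit 
Implement | NULL    | Test  
Research  | Vega    | Audit 
Migrate   | Gamma   | Test  
Review    | Vega    | Audit 
Plan      | Vega    | Audit 


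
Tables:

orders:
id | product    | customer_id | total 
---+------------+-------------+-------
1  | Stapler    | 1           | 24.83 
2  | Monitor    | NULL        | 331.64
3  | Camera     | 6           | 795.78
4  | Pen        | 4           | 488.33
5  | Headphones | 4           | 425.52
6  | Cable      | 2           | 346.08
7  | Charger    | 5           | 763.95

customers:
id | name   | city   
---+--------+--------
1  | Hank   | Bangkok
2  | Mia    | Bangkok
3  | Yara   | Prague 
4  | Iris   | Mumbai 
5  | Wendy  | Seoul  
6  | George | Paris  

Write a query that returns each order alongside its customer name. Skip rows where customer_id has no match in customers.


INNER JOIN keeps only orders rows whose customer_id matches an id in customers. Walk through each order:
  - order 1 (Stapler): customer_id=1 -> matches Hank
  - order 2 (Monitor): customer_id=NULL, no match -> dropped
  - order 3 (Camera): customer_id=6 -> matches George
  - order 4 (Pen): customer_id=4 -> matches Iris
  - order 5 (Headphones): customer_id=4 -> matches Iris
  - order 6 (Cable): customer_id=2 -> matches Mia
  - order 7 (Charger): customer_id=5 -> matches Wendy
So 1 of 7 rows is dropped.

SQL:
SELECT a.product, b.name AS customer
FROM orders a
INNER JOIN customers b ON a.customer_id = b.id

Result:
product    | customer
-----------+---------
Stapler    | Hank    
Camera     | George  
Pen        | Iris    
Headphones | Iris    
Cable      | Mia     
Charger    | Wendy   


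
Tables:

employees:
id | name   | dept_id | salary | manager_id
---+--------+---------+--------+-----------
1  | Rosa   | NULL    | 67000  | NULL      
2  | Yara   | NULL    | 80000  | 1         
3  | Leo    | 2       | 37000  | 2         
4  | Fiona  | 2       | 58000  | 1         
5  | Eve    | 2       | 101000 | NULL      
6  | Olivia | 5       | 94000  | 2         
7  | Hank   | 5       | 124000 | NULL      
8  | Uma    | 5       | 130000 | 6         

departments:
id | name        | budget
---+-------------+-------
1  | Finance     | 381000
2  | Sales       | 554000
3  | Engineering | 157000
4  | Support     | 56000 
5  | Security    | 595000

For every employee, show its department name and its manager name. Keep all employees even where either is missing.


Two LEFT JOINs from the same base table employees: one to departments via dept_id, one to employees itself via manager_id. Both are LEFT so every employee is preserved.
Match against departments:
  - employee 1 (Rosa): dept_id=NULL, no match -> kept with NULL
  - employee 2 (Yara): dept_id=NULL, no match -> kept with NULL
  - employee 3 (Leo): dept_id=2 -> matches Sales
  - employee 4 (Fiona): dept_id=2 -> matches Sales
  - employee 5 (Eve): dept_id=2 -> matches Sales
  - employee 6 (Olivia): dept_id=5 -> matches Security
  - employee 7 (Hank): dept_id=5 -> matches Security
  - employee 8 (Uma): dept_id=5 -> matches Security
Match against employees (self):
  - employee 1 (Rosa): manager_id=NULL -> NULL
  - employee 2 (Yara): manager_id=1 -> Rosa
  - employee 3 (Leo): manager_id=2 -> Yara
  - employee 4 (Fiona): manager_id=1 -> Rosa
  - employee 5 (Eve): manager_id=NULL -> NULL
  - employee 6 (Olivia): manager_id=2 -> Yara
  - employee 7 (Hank): manager_id=NULL -> NULL
  - employee 8 (Uma): manager_id=6 -> Olivia

SQL:
SELECT a.name, b.name AS department, c.name AS manager
FROM employees a
LEFT JOIN departments b ON a.dept_id = b.id
LEFT JOIN employees c ON a.manager_id = c.id

Result:
name   | department | manager
-------+------------+--------
Rosa   | NULL       | NULL   
Yara   | NULL       | Rosa   
Leo    | Sales      | Yara   
Fiona  | Sales      | Rosa   
Eve    | Sales      | NULL   
Olivia | Security   | Yara   
Hank   | Security   | NULL   
Uma    | Security   | Olivia 


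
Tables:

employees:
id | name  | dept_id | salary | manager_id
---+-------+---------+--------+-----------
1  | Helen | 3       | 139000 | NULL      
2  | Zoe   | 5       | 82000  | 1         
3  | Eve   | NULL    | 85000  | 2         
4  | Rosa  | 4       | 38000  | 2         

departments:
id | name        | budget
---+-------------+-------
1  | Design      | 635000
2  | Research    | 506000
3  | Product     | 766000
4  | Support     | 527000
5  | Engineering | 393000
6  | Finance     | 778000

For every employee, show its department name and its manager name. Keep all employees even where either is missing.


Two LEFT JOINs from the same base table employees: one to departments via dept_id, one to employees itself via manager_id. Both are LEFT so every employee is preserved.
Match against departments:
  - employee 1 (Helen): dept_id=3 -> matches Product
  - employee 2 (Zoe): dept_id=5 -> matches Engineering
  - employee 3 (Eve): dept_id=NULL, no match -> kept with NULL
  - employee 4 (Rosa): dept_id=4 -> matches Support
Match against employees (self):
  - employee 1 (Helen): manager_id=NULL -> NULL
  - employee 2 (Zoe): manager_id=1 -> Helen
  - employee 3 (Eve): manager_id=2 -> Zoe
  - employee 4 (Rosa): manager_id=2 -> Zoe

SQL:
SELECT a.name, b.name AS department, c.name AS manager
FROM employees a
LEFT JOIN departments b ON a.dept_id = b.id
LEFT JOIN employees c ON a.manager_id = c.id

Result:
name  | department  | manager
------+-------------+--------
Helen | Product     | NULL   
Zoe   | Engineering | Helen  
Eve   | NULL        | Zoe    
Rosa  | Support     | Zoe    


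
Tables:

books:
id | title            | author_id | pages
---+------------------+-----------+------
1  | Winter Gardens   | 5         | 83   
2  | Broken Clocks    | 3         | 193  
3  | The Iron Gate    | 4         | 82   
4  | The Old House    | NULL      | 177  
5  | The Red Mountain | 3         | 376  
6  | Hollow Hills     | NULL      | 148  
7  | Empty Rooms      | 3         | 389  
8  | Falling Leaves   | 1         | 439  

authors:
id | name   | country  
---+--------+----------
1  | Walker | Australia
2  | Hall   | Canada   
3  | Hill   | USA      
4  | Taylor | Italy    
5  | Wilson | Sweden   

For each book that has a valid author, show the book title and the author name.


INNER JOIN keeps only books rows whose author_id matches an id in authors. Walk through each book:
  - book 1 (Winter Gardens): author_id=5 -> matches Wilson
  - book 2 (Broken Clocks): author_id=3 -> matches Hill
  - book 3 (The Iron Gate): author_id=4 -> matches Taylor
  - book 4 (The Old House): author_id=NULL, no match -> dropped
  - book 5 (The Red Mountain): author_id=3 -> matches Hill
  - book 6 (Hollow Hills): author_id=NULL, no match -> dropped
  - book 7 (Empty Rooms): author_id=3 -> matches Hill
  - book 8 (Falling Leaves): author_id=1 -> matches Walker
So 2 of 8 rows are dropped.

SQL:
SELECT a.title, b.name AS author
FROM books a
INNER JOIN authors b ON a.author_id = b.id

Result:
title            | author
-----------------+-------
Winter Gardens   | Wilson
Broken Clocks    | Hill  
The Iron Gate    | Taylor
The Red Mountain | Hill  
Empty Rooms      | Hill  
Falling Leaves   | Walker


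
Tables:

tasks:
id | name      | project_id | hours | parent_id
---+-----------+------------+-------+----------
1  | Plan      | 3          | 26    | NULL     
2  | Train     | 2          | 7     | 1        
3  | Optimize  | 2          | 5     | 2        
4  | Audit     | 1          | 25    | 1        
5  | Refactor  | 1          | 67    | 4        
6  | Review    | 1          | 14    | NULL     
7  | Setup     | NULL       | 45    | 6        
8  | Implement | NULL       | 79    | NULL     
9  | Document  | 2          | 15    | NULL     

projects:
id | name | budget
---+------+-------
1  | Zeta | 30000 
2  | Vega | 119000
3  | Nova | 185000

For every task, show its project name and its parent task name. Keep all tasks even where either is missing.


Two LEFT JOINs from the same base table tasks: one to projects via project_id, one to tasks itself via parent_id. Both are LEFT so every task is preserved.
Match against projects:
  - task 1 (Plan): project_id=3 -> matches Nova
  - task 2 (Train): project_id=2 -> matches Vega
  - task 3 (Optimize): project_id=2 -> matches Vega
  - task 4 (Audit): project_id=1 -> matches Zeta
  - task 5 (Refactor): project_id=1 -> matches Zeta
  - task 6 (Review): project_id=1 -> matches Zeta
  - task 7 (Setup): project_id=NULL, no match -> kept with NULL
  - task 8 (Implement): project_id=NULL, no match -> kept with NULL
  - task 9 (Document): project_id=2 -> matches Vega
Match against tasks (self):
  - task 1 (Plan): parent_id=NULL -> NULL
  - task 2 (Train): parent_id=1 -> Plan
  - task 3 (Optimize): parent_id=2 -> Train
  - task 4 (Audit): parent_id=1 -> Plan
  - task 5 (Refactor): parent_id=4 -> Audit
  - task 6 (Review): parent_id=NULL -> NULL
  - task 7 (Setup): parent_id=6 -> Review
  - task 8 (Implement): parent_id=NULL -> NULL
  - task 9 (Document): parent_id=NULL -> NULL

SQL:
SELECT a.name, b.name AS project, c.name AS parent
FROM tasks a
LEFT JOIN projects b ON a.project_id = b.id
LEFT JOIN tasks c ON a.parent_id = c.id

Result:
name      | project | parent
----------+---------+-------
Plan      | Nova    | NULL  
Train     | Vega    | Plan  
Optimize  | Vega    | Train 
Audit     | Zeta    | Plan  
Refactor  | Zeta    | Audit 
Review    | Zeta    | NULL  
Setup     | NULL    | Review
Implement | NULL    | NULL  
Document  | Vega    | NULL  


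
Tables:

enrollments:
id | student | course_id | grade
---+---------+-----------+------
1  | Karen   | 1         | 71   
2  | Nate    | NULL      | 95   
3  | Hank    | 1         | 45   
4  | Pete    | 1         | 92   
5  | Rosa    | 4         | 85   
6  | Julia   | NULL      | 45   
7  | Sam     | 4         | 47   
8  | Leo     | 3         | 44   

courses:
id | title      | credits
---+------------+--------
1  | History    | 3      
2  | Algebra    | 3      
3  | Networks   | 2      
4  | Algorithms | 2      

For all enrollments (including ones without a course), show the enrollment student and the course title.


LEFT JOIN keeps every row from enrollments (the left table); where course_id has no match in courses, the course columns become NULL. Walk through each enrollment:
  - enrollment 1 (Karen): course_id=1 -> matches History
  - enrollment 2 (Nate): course_id=NULL, no match -> kept with NULL
  - enrollment 3 (Hank): course_id=1 -> matches History
  - enrollment 4 (Pete): course_id=1 -> matches History
  - enrollment 5 (Rosa): course_id=4 -> matches Algorithms
  - enrollment 6 (Julia): course_id=NULL, no match -> kept with NULL
  - enrollment 7 (Sam): course_id=4 -> matches Algorithms
  - enrollment 8 (Leo): course_id=3 -> matches Networks
All 8 rows appear; 2 have NULL course.

SQL:
SELECT a.student, b.title AS course
FROM enrollments a
LEFT JOIN courses b ON a.course_id = b.id

Result:
student | course    
--------+-----------
Karen   | History   
Nate    | NULL      
Hank    | History   
Pete    | History   
Rosa    | Algorithms
Julia   | NULL      
Sam     | Algorithms
Leo     | Networks  


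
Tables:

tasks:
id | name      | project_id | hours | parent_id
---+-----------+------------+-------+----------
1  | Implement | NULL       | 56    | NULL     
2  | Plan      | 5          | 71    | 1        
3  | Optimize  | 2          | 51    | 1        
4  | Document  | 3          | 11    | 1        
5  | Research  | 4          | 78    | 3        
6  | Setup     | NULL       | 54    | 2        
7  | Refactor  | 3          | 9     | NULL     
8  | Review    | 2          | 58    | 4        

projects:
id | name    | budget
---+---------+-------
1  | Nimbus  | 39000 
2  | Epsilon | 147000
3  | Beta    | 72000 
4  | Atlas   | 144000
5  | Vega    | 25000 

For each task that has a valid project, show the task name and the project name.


INNER JOIN keeps only tasks rows whose project_id matches an id in projects. Walk through each task:
  - task 1 (Implement): project_id=NULL, no match -> dropped
  - task 2 (Plan): project_id=5 -> matches Vega
  - task 3 (Optimize): project_id=2 -> matches Epsilon
  - task 4 (Document): project_id=3 -> matches Beta
  - task 5 (Research): project_id=4 -> matches Atlas
  - task 6 (Setup): project_id=NULL, no match -> dropped
  - task 7 (Refactor): project_id=3 -> matches Beta
  - task 8 (Review): project_id=2 -> matches Epsilon
So 2 of 8 rows are dropped.

SQL:
SELECT a.name, b.name AS project
FROM tasks a
INNER JOIN projects b ON a.project_id = b.id

Result:
name     | project
---------+--------
Plan     | Vega   
Optimize | Epsilon
Document | Beta   
Research | Atlas  
Refactor | Beta   
Review   | Epsilon
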